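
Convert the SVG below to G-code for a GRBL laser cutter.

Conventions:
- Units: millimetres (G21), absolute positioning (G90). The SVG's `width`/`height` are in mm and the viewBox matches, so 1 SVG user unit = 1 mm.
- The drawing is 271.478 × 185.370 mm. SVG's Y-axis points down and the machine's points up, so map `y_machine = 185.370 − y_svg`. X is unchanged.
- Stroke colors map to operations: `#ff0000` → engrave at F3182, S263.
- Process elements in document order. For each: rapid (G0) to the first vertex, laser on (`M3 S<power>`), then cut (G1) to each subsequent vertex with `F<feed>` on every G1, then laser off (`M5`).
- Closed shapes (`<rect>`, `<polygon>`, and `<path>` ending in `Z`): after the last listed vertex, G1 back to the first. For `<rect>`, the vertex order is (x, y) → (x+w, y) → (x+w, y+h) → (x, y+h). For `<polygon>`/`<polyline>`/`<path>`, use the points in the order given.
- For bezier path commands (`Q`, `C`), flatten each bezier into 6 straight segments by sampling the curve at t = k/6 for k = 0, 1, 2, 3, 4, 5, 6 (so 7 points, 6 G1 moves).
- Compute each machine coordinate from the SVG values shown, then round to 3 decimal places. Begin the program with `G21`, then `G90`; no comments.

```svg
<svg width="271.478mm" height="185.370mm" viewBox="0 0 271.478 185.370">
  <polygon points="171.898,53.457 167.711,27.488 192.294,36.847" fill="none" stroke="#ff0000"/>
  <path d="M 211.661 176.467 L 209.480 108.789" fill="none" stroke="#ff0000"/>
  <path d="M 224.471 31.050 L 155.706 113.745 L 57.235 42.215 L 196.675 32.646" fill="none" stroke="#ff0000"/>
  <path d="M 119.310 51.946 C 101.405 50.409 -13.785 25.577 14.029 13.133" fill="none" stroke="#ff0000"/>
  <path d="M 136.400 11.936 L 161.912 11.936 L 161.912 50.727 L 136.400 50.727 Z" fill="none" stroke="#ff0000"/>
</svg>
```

1 u = 1 mm; y_m = 185.370 − y.

[1] `<polygon>` regular polygon, #ff0000→engrave S263 F3182: (171.898,131.913) → (167.711,157.882) → (192.294,148.523) → (171.898,131.913) (closed)

[2] `<path>` line segment, #ff0000→engrave S263 F3182: (211.661,8.903) → (209.480,76.581)

[3] `<path>` open polyline, #ff0000→engrave S263 F3182: (224.471,154.320) → (155.706,71.625) → (57.235,143.155) → (196.675,152.724)

[4] `<path>` cubic bezier, #ff0000→engrave S263 F3182: (119.310,133.424) → (103.363,135.969) → (77.876,141.404) → (49.525,148.740) → (24.983,156.985) → (10.927,165.148) → (14.029,172.237)

[5] `<path>` rectangle, #ff0000→engrave S263 F3182: (136.400,173.434) → (161.912,173.434) → (161.912,134.643) → (136.400,134.643) → (136.400,173.434) (closed)

G21
G90
G0 X171.898 Y131.913
M3 S263
G1 X167.711 Y157.882 F3182
G1 X192.294 Y148.523 F3182
G1 X171.898 Y131.913 F3182
M5
G0 X211.661 Y8.903
M3 S263
G1 X209.480 Y76.581 F3182
M5
G0 X224.471 Y154.320
M3 S263
G1 X155.706 Y71.625 F3182
G1 X57.235 Y143.155 F3182
G1 X196.675 Y152.724 F3182
M5
G0 X119.310 Y133.424
M3 S263
G1 X103.363 Y135.969 F3182
G1 X77.876 Y141.404 F3182
G1 X49.525 Y148.740 F3182
G1 X24.983 Y156.985 F3182
G1 X10.927 Y165.148 F3182
G1 X14.029 Y172.237 F3182
M5
G0 X136.400 Y173.434
M3 S263
G1 X161.912 Y173.434 F3182
G1 X161.912 Y134.643 F3182
G1 X136.400 Y134.643 F3182
G1 X136.400 Y173.434 F3182
M5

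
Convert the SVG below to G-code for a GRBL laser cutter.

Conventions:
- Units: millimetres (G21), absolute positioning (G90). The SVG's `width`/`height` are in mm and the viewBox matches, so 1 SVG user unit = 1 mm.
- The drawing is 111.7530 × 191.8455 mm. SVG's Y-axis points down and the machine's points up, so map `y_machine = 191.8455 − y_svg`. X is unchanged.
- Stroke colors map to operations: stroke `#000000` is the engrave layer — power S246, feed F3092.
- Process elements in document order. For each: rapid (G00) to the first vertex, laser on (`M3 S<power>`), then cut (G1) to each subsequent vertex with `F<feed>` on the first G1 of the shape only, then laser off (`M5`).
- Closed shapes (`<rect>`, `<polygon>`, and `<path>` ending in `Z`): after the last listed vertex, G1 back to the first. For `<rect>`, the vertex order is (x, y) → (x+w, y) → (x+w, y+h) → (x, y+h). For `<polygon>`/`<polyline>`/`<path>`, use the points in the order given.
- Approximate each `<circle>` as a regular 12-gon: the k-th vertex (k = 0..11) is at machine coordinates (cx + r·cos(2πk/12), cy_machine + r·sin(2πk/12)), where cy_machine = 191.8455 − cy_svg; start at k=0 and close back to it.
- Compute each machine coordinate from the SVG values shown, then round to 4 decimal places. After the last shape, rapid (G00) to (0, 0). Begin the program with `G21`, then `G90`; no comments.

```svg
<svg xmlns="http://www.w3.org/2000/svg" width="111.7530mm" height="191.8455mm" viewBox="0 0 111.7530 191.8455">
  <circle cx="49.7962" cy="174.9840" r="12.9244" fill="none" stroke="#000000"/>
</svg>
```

G21
G90
G00 X62.7206 Y16.8615
M3 S246
G1 X60.9891 Y23.3237 F3092
G1 X56.2584 Y28.0544
G1 X49.7962 Y29.7859
G1 X43.3340 Y28.0544
G1 X38.6033 Y23.3237
G1 X36.8718 Y16.8615
G1 X38.6033 Y10.3993
G1 X43.3340 Y5.6686
G1 X49.7962 Y3.9371
G1 X56.2584 Y5.6686
G1 X60.9891 Y10.3993
G1 X62.7206 Y16.8615
M5
G00 X0.0000 Y0.0000

viewBox `0 0 111.7530 191.8455` with mm width/height → 1 unit = 1 mm. Flip: y_m = 191.8455 − y_svg.

**Shape 1** — `<circle>` circle, stroke `#000000` → engrave (S246, F3092). Machine vertices: (62.7206,16.8615) → (60.9891,23.3237) → (56.2584,28.0544) → (49.7962,29.7859) → (43.3340,28.0544) → (38.6033,23.3237) → (36.8718,16.8615) → (38.6033,10.3993) → (43.3340,5.6686) → (49.7962,3.9371) → (56.2584,5.6686) → (60.9891,10.3993) → (62.7206,16.8615). Closed: final G1 returns to the first vertex.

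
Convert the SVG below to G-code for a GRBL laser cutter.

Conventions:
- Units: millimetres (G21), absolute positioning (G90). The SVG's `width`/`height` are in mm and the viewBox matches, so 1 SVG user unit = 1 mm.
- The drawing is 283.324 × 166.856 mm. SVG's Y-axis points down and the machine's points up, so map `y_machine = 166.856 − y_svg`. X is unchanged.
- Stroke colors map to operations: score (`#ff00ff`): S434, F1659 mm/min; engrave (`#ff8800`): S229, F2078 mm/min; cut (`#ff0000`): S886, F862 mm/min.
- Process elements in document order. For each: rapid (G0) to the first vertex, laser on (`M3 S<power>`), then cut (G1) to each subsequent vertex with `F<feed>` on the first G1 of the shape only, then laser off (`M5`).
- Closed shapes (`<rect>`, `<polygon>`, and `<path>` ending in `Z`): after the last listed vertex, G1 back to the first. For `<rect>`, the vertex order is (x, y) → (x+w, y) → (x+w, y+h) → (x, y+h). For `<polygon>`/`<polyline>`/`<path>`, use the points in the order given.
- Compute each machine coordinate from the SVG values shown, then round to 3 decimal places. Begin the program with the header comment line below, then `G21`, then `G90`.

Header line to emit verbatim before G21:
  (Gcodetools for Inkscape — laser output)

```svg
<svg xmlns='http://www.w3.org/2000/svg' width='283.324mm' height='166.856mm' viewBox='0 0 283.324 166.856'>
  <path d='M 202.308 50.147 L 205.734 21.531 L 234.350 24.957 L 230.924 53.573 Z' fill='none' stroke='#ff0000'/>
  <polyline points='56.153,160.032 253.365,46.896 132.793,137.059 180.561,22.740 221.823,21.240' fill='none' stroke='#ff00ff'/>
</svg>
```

1 u = 1 mm; y_m = 166.856 − y.

[1] `<path>` regular polygon, #ff0000→cut S886 F862: (202.308,116.709) → (205.734,145.325) → (234.350,141.899) → (230.924,113.283) → (202.308,116.709) (closed)

[2] `<polyline>` open polyline, #ff00ff→score S434 F1659: (56.153,6.824) → (253.365,119.960) → (132.793,29.797) → (180.561,144.116) → (221.823,145.616)

(Gcodetools for Inkscape — laser output)
G21
G90
G0 X202.308 Y116.709
M3 S886
G1 X205.734 Y145.325 F862
G1 X234.350 Y141.899
G1 X230.924 Y113.283
G1 X202.308 Y116.709
M5
G0 X56.153 Y6.824
M3 S434
G1 X253.365 Y119.960 F1659
G1 X132.793 Y29.797
G1 X180.561 Y144.116
G1 X221.823 Y145.616
M5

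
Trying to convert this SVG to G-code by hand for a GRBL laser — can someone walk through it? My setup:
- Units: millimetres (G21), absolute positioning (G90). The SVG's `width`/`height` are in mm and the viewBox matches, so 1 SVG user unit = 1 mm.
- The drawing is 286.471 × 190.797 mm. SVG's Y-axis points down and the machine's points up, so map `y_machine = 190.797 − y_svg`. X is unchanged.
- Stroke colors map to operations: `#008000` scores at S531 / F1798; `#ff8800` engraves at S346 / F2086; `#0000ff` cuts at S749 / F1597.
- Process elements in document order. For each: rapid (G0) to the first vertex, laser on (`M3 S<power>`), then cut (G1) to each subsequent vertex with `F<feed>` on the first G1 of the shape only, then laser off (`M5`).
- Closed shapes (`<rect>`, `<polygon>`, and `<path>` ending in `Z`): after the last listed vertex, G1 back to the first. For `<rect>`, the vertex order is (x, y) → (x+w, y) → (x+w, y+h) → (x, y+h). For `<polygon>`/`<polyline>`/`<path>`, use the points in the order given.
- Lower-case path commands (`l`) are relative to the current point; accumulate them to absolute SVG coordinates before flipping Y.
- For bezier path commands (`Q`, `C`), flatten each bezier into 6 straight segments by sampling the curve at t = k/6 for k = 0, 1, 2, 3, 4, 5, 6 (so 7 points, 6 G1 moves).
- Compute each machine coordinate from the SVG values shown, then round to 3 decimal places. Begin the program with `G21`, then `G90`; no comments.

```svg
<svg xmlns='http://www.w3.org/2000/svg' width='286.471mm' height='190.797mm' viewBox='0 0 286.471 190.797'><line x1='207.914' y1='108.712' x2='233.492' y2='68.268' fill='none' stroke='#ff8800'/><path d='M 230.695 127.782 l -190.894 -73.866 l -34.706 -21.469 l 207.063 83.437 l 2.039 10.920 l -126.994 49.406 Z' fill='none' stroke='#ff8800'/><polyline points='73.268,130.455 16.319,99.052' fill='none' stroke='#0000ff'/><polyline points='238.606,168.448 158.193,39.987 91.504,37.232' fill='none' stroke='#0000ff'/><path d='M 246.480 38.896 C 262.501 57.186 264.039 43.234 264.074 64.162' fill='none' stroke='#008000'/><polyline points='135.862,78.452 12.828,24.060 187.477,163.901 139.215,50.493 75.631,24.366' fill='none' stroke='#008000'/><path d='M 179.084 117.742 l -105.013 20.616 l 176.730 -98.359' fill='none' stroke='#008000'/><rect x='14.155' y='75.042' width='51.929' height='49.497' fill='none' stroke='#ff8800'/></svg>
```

G21
G90
G0 X207.914 Y82.085
M3 S346
G1 X233.492 Y122.529 F2086
M5
G0 X230.695 Y63.015
M3 S346
G1 X39.801 Y136.881 F2086
G1 X5.095 Y158.350
G1 X212.158 Y74.913
G1 X214.197 Y63.993
G1 X87.203 Y14.587
G1 X230.695 Y63.015
M5
G0 X73.268 Y60.342
M3 S749
G1 X16.319 Y91.745 F1597
M5
G0 X238.606 Y22.349
M3 S749
G1 X158.193 Y150.810 F1597
G1 X91.504 Y153.565
M5
G0 X246.480 Y151.901
M3 S531
G1 X253.344 Y145.132 F1798
G1 X258.154 Y141.872
G1 X261.272 Y140.257
G1 X263.057 Y138.422
G1 X263.871 Y134.503
G1 X264.074 Y126.635
M5
G0 X135.862 Y112.345
M3 S531
G1 X12.828 Y166.737 F1798
G1 X187.477 Y26.896
G1 X139.215 Y140.304
G1 X75.631 Y166.431
M5
G0 X179.084 Y73.055
M3 S531
G1 X74.071 Y52.439 F1798
G1 X250.801 Y150.798
M5
G0 X14.155 Y115.755
M3 S346
G1 X66.084 Y115.755 F2086
G1 X66.084 Y66.258
G1 X14.155 Y66.258
G1 X14.155 Y115.755
M5

Since the viewBox matches the mm dimensions, user units are millimetres directly. The only transform is the Y-flip y_m = 190.797 − y_svg.

Shape 1 is a line segment drawn with `<line>`. Its stroke #ff8800 means engrave at S346, F2086. After flipping Y the toolpath is (207.914,82.085) → (233.492,122.529).

Shape 2 is a closed polygon drawn with `<path>`. Its stroke #ff8800 means engrave at S346, F2086. After flipping Y the toolpath is (230.695,63.015) → (39.801,136.881) → (5.095,158.350) → (212.158,74.913) → (214.197,63.993) → (87.203,14.587) → (230.695,63.015), returning to the start.

Shape 3 is a line segment drawn with `<polyline>`. Its stroke #0000ff means cut at S749, F1597. After flipping Y the toolpath is (73.268,60.342) → (16.319,91.745).

Shape 4 is a open polyline drawn with `<polyline>`. Its stroke #0000ff means cut at S749, F1597. After flipping Y the toolpath is (238.606,22.349) → (158.193,150.810) → (91.504,153.565).

Shape 5 is a cubic bezier drawn with `<path>`. Its stroke #008000 means score at S531, F1798. After flipping Y the toolpath is (246.480,151.901) → (253.344,145.132) → (258.154,141.872) → (261.272,140.257) → (263.057,138.422) → (263.871,134.503) → (264.074,126.635).

Shape 6 is a open polyline drawn with `<polyline>`. Its stroke #008000 means score at S531, F1798. After flipping Y the toolpath is (135.862,112.345) → (12.828,166.737) → (187.477,26.896) → (139.215,140.304) → (75.631,166.431).

Shape 7 is a open polyline drawn with `<path>`. Its stroke #008000 means score at S531, F1798. After flipping Y the toolpath is (179.084,73.055) → (74.071,52.439) → (250.801,150.798).

Shape 8 is a rectangle drawn with `<rect>`. Its stroke #ff8800 means engrave at S346, F2086. After flipping Y the toolpath is (14.155,115.755) → (66.084,115.755) → (66.084,66.258) → (14.155,66.258) → (14.155,115.755), returning to the start.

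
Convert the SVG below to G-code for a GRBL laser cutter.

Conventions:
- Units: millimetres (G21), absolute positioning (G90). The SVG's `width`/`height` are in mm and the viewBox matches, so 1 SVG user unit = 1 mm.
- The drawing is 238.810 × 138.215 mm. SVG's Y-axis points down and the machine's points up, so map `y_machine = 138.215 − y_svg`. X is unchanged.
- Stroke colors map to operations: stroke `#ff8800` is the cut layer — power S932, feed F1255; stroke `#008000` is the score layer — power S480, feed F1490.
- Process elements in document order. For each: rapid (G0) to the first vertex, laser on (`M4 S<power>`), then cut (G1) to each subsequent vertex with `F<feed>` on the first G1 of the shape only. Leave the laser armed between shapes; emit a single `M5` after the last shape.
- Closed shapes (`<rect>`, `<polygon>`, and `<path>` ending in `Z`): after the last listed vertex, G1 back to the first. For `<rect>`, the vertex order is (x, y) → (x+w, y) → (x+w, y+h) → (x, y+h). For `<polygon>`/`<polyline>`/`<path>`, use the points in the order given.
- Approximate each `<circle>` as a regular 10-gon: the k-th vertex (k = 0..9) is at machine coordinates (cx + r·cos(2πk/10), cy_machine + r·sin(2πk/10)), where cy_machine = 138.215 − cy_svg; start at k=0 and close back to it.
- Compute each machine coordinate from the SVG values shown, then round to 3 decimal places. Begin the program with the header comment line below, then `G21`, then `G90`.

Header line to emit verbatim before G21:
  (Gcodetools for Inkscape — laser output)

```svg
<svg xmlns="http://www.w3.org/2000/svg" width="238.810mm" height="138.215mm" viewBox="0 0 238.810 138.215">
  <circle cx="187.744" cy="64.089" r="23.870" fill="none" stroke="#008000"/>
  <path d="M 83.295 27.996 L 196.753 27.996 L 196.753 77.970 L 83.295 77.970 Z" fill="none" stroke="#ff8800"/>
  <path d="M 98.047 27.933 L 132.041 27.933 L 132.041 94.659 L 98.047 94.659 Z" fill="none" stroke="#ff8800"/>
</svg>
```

viewBox `0 0 238.810 138.215` with mm width/height → 1 unit = 1 mm. Flip: y_m = 138.215 − y_svg.

**Shape 1** — `<circle>` circle, stroke `#008000` → score (S480, F1490). Machine vertices: (211.614,74.126) → (207.055,88.156) → (195.120,96.828) → (180.368,96.828) → (168.433,88.156) → (163.874,74.126) → (168.433,60.096) → (180.368,51.424) → (195.120,51.424) → (207.055,60.096) → (211.614,74.126). Closed: final G1 returns to the first vertex.

**Shape 2** — `<path>` rectangle, stroke `#ff8800` → cut (S932, F1255). Machine vertices: (83.295,110.219) → (196.753,110.219) → (196.753,60.245) → (83.295,60.245) → (83.295,110.219). Closed: final G1 returns to the first vertex.

**Shape 3** — `<path>` rectangle, stroke `#ff8800` → cut (S932, F1255). Machine vertices: (98.047,110.282) → (132.041,110.282) → (132.041,43.556) → (98.047,43.556) → (98.047,110.282). Closed: final G1 returns to the first vertex.

(Gcodetools for Inkscape — laser output)
G21
G90
G0 X211.614 Y74.126
M4 S480
G1 X207.055 Y88.156 F1490
G1 X195.120 Y96.828
G1 X180.368 Y96.828
G1 X168.433 Y88.156
G1 X163.874 Y74.126
G1 X168.433 Y60.096
G1 X180.368 Y51.424
G1 X195.120 Y51.424
G1 X207.055 Y60.096
G1 X211.614 Y74.126
G0 X83.295 Y110.219
M4 S932
G1 X196.753 Y110.219 F1255
G1 X196.753 Y60.245
G1 X83.295 Y60.245
G1 X83.295 Y110.219
G0 X98.047 Y110.282
M4 S932
G1 X132.041 Y110.282 F1255
G1 X132.041 Y43.556
G1 X98.047 Y43.556
G1 X98.047 Y110.282
M5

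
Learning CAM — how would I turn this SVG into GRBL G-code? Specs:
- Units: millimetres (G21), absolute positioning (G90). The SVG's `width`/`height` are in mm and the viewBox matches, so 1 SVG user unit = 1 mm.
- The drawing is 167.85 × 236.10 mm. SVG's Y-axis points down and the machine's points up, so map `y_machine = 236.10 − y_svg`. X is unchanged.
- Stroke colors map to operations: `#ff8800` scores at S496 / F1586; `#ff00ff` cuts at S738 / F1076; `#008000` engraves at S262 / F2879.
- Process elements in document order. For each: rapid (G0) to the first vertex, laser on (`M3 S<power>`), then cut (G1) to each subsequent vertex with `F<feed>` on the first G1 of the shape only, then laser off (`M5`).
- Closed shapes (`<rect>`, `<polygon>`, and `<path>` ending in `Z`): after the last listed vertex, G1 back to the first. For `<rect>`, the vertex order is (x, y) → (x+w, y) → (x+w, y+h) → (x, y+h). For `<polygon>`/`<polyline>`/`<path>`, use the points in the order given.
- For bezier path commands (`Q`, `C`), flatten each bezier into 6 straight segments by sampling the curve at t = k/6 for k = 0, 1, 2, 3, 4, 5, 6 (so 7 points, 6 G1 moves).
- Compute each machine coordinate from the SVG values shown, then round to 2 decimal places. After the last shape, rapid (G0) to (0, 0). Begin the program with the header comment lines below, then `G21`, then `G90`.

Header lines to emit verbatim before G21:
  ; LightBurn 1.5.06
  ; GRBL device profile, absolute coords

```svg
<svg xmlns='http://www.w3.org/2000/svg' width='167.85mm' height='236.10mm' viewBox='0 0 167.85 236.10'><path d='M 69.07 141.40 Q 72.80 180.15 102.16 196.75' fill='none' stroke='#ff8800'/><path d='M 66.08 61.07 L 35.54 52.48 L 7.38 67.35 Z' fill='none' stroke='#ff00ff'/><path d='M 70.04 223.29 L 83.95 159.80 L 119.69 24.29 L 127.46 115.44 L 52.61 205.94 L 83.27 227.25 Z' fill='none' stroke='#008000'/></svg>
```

1 u = 1 mm; y_m = 236.10 − y.

[1] `<path>` quadratic bezier, #ff8800→score S496 F1586: (69.07,94.70) → (71.03,82.40) → (74.40,71.33) → (79.21,61.49) → (85.43,52.88) → (93.09,45.50) → (102.16,39.35)

[2] `<path>` closed polygon, #ff00ff→cut S738 F1076: (66.08,175.03) → (35.54,183.62) → (7.38,168.75) → (66.08,175.03) (closed)

[3] `<path>` closed polygon, #008000→engrave S262 F2879: (70.04,12.81) → (83.95,76.30) → (119.69,211.81) → (127.46,120.66) → (52.61,30.16) → (83.27,8.85) → (70.04,12.81) (closed)

; LightBurn 1.5.06
; GRBL device profile, absolute coords
G21
G90
G0 X69.07 Y94.70
M3 S496
G1 X71.03 Y82.40 F1586
G1 X74.40 Y71.33
G1 X79.21 Y61.49
G1 X85.43 Y52.88
G1 X93.09 Y45.50
G1 X102.16 Y39.35
M5
G0 X66.08 Y175.03
M3 S738
G1 X35.54 Y183.62 F1076
G1 X7.38 Y168.75
G1 X66.08 Y175.03
M5
G0 X70.04 Y12.81
M3 S262
G1 X83.95 Y76.30 F2879
G1 X119.69 Y211.81
G1 X127.46 Y120.66
G1 X52.61 Y30.16
G1 X83.27 Y8.85
G1 X70.04 Y12.81
M5
G0 X0.00 Y0.00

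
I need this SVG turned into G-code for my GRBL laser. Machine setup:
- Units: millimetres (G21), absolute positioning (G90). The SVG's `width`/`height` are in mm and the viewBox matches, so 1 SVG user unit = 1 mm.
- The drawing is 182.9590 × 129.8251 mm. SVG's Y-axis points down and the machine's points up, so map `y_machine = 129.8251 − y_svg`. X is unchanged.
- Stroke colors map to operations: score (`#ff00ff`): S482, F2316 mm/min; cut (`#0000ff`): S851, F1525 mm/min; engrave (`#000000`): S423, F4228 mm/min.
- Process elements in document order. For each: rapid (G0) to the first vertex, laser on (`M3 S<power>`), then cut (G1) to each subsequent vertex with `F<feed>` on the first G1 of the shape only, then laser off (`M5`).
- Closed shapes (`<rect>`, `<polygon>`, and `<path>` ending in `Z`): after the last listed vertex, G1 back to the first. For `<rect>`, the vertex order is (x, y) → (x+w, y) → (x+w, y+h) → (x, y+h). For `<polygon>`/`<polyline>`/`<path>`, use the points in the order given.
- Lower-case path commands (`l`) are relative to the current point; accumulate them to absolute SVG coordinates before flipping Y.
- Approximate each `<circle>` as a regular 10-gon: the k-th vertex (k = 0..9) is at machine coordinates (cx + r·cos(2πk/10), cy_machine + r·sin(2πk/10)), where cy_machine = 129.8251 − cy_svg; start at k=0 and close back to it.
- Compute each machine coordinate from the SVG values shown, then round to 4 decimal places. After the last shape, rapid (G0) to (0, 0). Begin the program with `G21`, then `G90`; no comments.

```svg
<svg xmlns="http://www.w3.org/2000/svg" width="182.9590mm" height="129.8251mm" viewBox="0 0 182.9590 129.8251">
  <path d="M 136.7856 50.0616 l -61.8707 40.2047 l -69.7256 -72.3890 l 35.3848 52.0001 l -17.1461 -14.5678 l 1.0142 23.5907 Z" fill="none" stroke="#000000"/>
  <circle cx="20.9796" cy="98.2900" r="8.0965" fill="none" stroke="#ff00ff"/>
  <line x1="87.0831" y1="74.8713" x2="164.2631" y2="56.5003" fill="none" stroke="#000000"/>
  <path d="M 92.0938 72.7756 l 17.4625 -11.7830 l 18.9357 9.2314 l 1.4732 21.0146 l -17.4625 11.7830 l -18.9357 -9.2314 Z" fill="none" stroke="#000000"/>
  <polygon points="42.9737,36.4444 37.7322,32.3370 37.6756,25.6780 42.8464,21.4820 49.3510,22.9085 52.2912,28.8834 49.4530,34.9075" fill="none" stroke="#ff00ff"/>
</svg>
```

Since the viewBox matches the mm dimensions, user units are millimetres directly. The only transform is the Y-flip y_m = 129.8251 − y_svg.

Shape 1 is a closed polygon drawn with `<path>`. Its stroke #000000 means engrave at S423, F4228. After flipping Y the toolpath is (136.7856,79.7635) → (74.9149,39.5588) → (5.1893,111.9478) → (40.5741,59.9477) → (23.4280,74.5155) → (24.4422,50.9248) → (136.7856,79.7635), returning to the start.

Shape 2 is a circle drawn with `<circle>`. Its stroke #ff00ff means score at S482, F2316. After flipping Y the toolpath is (29.0761,31.5351) → (27.5298,36.2941) → (23.4816,39.2353) → (18.4776,39.2353) → (14.4294,36.2941) → (12.8831,31.5351) → (14.4294,26.7761) → (18.4776,23.8349) → (23.4816,23.8349) → (27.5298,26.7761) → (29.0761,31.5351), returning to the start.

Shape 3 is a line segment drawn with `<line>`. Its stroke #000000 means engrave at S423, F4228. After flipping Y the toolpath is (87.0831,54.9538) → (164.2631,73.3248).

Shape 4 is a regular polygon drawn with `<path>`. Its stroke #000000 means engrave at S423, F4228. After flipping Y the toolpath is (92.0938,57.0495) → (109.5563,68.8325) → (128.4920,59.6011) → (129.9652,38.5865) → (112.5027,26.8035) → (93.5670,36.0349) → (92.0938,57.0495), returning to the start.

Shape 5 is a regular polygon drawn with `<polygon>`. Its stroke #ff00ff means score at S482, F2316. After flipping Y the toolpath is (42.9737,93.3807) → (37.7322,97.4881) → (37.6756,104.1471) → (42.8464,108.3431) → (49.3510,106.9166) → (52.2912,100.9417) → (49.4530,94.9176) → (42.9737,93.3807), returning to the start.

G21
G90
G0 X136.7856 Y79.7635
M3 S423
G1 X74.9149 Y39.5588 F4228
G1 X5.1893 Y111.9478
G1 X40.5741 Y59.9477
G1 X23.4280 Y74.5155
G1 X24.4422 Y50.9248
G1 X136.7856 Y79.7635
M5
G0 X29.0761 Y31.5351
M3 S482
G1 X27.5298 Y36.2941 F2316
G1 X23.4816 Y39.2353
G1 X18.4776 Y39.2353
G1 X14.4294 Y36.2941
G1 X12.8831 Y31.5351
G1 X14.4294 Y26.7761
G1 X18.4776 Y23.8349
G1 X23.4816 Y23.8349
G1 X27.5298 Y26.7761
G1 X29.0761 Y31.5351
M5
G0 X87.0831 Y54.9538
M3 S423
G1 X164.2631 Y73.3248 F4228
M5
G0 X92.0938 Y57.0495
M3 S423
G1 X109.5563 Y68.8325 F4228
G1 X128.4920 Y59.6011
G1 X129.9652 Y38.5865
G1 X112.5027 Y26.8035
G1 X93.5670 Y36.0349
G1 X92.0938 Y57.0495
M5
G0 X42.9737 Y93.3807
M3 S482
G1 X37.7322 Y97.4881 F2316
G1 X37.6756 Y104.1471
G1 X42.8464 Y108.3431
G1 X49.3510 Y106.9166
G1 X52.2912 Y100.9417
G1 X49.4530 Y94.9176
G1 X42.9737 Y93.3807
M5
G0 X0.0000 Y0.0000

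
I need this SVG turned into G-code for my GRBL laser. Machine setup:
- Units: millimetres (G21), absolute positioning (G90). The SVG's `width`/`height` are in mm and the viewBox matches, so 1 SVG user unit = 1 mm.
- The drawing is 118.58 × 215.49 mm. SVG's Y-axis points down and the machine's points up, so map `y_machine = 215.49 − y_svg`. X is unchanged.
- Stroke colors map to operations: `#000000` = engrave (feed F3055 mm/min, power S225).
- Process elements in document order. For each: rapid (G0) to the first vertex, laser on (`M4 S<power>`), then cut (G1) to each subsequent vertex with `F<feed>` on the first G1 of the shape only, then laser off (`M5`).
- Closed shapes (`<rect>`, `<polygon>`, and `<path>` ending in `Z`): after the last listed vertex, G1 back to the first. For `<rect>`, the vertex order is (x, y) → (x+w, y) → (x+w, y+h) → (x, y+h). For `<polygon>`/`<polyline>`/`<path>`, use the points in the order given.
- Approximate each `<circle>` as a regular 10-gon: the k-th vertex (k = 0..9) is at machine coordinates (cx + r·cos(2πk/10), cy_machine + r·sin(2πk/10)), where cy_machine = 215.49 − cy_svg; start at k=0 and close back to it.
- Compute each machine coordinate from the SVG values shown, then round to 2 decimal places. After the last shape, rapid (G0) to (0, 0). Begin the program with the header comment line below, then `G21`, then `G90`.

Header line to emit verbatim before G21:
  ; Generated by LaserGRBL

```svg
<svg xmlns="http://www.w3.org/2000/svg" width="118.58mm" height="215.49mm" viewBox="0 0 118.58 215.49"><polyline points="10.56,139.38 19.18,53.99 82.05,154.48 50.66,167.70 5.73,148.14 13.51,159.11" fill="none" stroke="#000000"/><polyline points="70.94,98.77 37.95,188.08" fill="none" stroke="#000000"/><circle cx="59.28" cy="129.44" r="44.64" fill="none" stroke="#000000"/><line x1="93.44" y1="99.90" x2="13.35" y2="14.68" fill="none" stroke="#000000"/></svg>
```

; Generated by LaserGRBL
G21
G90
G0 X10.56 Y76.11
M4 S225
G1 X19.18 Y161.50 F3055
G1 X82.05 Y61.01
G1 X50.66 Y47.79
G1 X5.73 Y67.35
G1 X13.51 Y56.38
M5
G0 X70.94 Y116.72
M4 S225
G1 X37.95 Y27.41 F3055
M5
G0 X103.92 Y86.05
M4 S225
G1 X95.39 Y112.29 F3055
G1 X73.07 Y128.51
G1 X45.49 Y128.51
G1 X23.17 Y112.29
G1 X14.64 Y86.05
G1 X23.17 Y59.81
G1 X45.49 Y43.59
G1 X73.07 Y43.59
G1 X95.39 Y59.81
G1 X103.92 Y86.05
M5
G0 X93.44 Y115.59
M4 S225
G1 X13.35 Y200.81 F3055
M5
G0 X0.00 Y0.00

1 u = 1 mm; y_m = 215.49 − y.

[1] `<polyline>` open polyline, #000000→engrave S225 F3055: (10.56,76.11) → (19.18,161.50) → (82.05,61.01) → (50.66,47.79) → (5.73,67.35) → (13.51,56.38)

[2] `<polyline>` line segment, #000000→engrave S225 F3055: (70.94,116.72) → (37.95,27.41)

[3] `<circle>` circle, #000000→engrave S225 F3055: (103.92,86.05) → (95.39,112.29) → (73.07,128.51) → (45.49,128.51) → (23.17,112.29) → (14.64,86.05) → (23.17,59.81) → (45.49,43.59) → (73.07,43.59) → (95.39,59.81) → (103.92,86.05) (closed)

[4] `<line>` line segment, #000000→engrave S225 F3055: (93.44,115.59) → (13.35,200.81)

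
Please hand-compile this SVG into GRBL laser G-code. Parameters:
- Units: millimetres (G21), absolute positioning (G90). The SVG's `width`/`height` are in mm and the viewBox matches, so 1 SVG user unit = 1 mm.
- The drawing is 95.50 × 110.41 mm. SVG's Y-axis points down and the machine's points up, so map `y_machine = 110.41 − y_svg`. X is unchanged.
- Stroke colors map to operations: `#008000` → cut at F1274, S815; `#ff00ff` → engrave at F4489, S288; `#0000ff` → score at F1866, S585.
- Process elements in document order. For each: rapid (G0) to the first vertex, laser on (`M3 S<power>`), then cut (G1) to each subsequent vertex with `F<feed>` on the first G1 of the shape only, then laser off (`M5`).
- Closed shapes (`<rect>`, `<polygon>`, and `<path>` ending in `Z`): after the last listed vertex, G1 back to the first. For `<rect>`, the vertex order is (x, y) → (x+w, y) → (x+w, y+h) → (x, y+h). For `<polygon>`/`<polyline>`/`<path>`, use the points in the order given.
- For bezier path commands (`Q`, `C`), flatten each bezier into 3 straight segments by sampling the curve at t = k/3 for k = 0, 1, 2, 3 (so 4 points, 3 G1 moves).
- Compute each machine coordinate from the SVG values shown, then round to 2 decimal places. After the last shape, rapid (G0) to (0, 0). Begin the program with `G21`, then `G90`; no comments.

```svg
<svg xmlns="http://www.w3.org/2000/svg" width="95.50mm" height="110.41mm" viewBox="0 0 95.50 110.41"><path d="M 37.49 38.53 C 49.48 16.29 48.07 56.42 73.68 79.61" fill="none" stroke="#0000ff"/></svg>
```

Since the viewBox matches the mm dimensions, user units are millimetres directly. The only transform is the Y-flip y_m = 110.41 − y_svg.

Shape 1 is a cubic bezier drawn with `<path>`. Its stroke #0000ff means score at S585, F1866. After flipping Y the toolpath is (37.49,71.88) → (46.51,76.27) → (55.58,56.70) → (73.68,30.80).

G21
G90
G0 X37.49 Y71.88
M3 S585
G1 X46.51 Y76.27 F1866
G1 X55.58 Y56.70
G1 X73.68 Y30.80
M5
G0 X0.00 Y0.00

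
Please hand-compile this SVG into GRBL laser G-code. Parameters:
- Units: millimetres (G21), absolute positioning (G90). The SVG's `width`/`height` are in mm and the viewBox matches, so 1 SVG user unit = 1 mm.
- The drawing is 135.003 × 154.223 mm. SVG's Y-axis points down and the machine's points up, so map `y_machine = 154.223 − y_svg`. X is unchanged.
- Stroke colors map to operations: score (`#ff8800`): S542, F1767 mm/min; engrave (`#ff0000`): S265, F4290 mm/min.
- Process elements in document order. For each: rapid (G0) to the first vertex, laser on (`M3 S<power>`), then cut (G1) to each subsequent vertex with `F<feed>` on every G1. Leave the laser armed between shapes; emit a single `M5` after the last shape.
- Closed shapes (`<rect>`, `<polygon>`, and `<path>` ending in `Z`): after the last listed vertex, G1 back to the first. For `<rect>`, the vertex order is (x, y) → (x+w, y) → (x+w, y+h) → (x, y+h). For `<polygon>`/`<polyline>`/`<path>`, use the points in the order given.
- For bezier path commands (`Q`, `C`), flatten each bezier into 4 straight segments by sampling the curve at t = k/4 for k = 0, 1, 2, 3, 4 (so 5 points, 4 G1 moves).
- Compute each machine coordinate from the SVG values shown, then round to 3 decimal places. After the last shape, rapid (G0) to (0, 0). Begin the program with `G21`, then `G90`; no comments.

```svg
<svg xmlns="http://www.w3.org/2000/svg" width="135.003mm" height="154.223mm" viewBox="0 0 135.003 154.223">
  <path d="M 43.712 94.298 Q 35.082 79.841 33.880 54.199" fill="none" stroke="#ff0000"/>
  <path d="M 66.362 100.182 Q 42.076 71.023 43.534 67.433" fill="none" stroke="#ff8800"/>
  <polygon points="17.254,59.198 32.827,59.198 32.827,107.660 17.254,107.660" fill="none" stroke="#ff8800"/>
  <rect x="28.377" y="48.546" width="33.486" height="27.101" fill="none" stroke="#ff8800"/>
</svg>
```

G21
G90
G0 X43.712 Y59.925
M3 S265
G1 X39.861 Y67.853 F4290
G1 X36.939 Y77.178 F4290
G1 X34.945 Y87.902 F4290
G1 X33.880 Y100.024 F4290
G0 X66.362 Y54.041
M3 S542
G1 X55.828 Y67.022 F1767
G1 X48.512 Y76.808 F1767
G1 X44.414 Y83.397 F1767
G1 X43.534 Y86.790 F1767
G0 X17.254 Y95.025
M3 S542
G1 X32.827 Y95.025 F1767
G1 X32.827 Y46.563 F1767
G1 X17.254 Y46.563 F1767
G1 X17.254 Y95.025 F1767
G0 X28.377 Y105.677
M3 S542
G1 X61.863 Y105.677 F1767
G1 X61.863 Y78.576 F1767
G1 X28.377 Y78.576 F1767
G1 X28.377 Y105.677 F1767
M5
G0 X0.000 Y0.000

Since the viewBox matches the mm dimensions, user units are millimetres directly. The only transform is the Y-flip y_m = 154.223 − y_svg.

Shape 1 is a quadratic bezier drawn with `<path>`. Its stroke #ff0000 means engrave at S265, F4290. After flipping Y the toolpath is (43.712,59.925) → (39.861,67.853) → (36.939,77.178) → (34.945,87.902) → (33.880,100.024).

Shape 2 is a quadratic bezier drawn with `<path>`. Its stroke #ff8800 means score at S542, F1767. After flipping Y the toolpath is (66.362,54.041) → (55.828,67.022) → (48.512,76.808) → (44.414,83.397) → (43.534,86.790).

Shape 3 is a rectangle drawn with `<polygon>`. Its stroke #ff8800 means score at S542, F1767. After flipping Y the toolpath is (17.254,95.025) → (32.827,95.025) → (32.827,46.563) → (17.254,46.563) → (17.254,95.025), returning to the start.

Shape 4 is a rectangle drawn with `<rect>`. Its stroke #ff8800 means score at S542, F1767. After flipping Y the toolpath is (28.377,105.677) → (61.863,105.677) → (61.863,78.576) → (28.377,78.576) → (28.377,105.677), returning to the start.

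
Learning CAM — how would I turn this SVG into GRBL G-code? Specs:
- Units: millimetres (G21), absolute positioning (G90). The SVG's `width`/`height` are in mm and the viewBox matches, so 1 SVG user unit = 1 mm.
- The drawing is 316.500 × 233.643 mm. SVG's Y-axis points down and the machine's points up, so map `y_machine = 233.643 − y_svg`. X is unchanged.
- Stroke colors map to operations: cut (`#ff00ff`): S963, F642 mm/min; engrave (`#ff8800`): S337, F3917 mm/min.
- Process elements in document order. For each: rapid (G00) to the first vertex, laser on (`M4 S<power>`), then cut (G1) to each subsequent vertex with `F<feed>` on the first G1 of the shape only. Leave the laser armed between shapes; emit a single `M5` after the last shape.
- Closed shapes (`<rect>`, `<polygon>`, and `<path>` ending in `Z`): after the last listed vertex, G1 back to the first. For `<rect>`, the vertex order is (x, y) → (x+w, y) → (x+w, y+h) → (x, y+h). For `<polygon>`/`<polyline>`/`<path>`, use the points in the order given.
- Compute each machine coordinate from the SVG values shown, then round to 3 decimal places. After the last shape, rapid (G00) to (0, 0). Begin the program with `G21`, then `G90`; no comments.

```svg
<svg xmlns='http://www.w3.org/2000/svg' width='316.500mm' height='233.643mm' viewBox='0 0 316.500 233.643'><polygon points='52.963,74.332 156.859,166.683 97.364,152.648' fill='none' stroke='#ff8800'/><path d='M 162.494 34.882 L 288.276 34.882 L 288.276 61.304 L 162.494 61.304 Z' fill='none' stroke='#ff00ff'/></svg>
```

1 u = 1 mm; y_m = 233.643 − y.

[1] `<polygon>` closed polygon, #ff8800→engrave S337 F3917: (52.963,159.311) → (156.859,66.960) → (97.364,80.995) → (52.963,159.311) (closed)

[2] `<path>` rectangle, #ff00ff→cut S963 F642: (162.494,198.761) → (288.276,198.761) → (288.276,172.339) → (162.494,172.339) → (162.494,198.761) (closed)

G21
G90
G00 X52.963 Y159.311
M4 S337
G1 X156.859 Y66.960 F3917
G1 X97.364 Y80.995
G1 X52.963 Y159.311
G00 X162.494 Y198.761
M4 S963
G1 X288.276 Y198.761 F642
G1 X288.276 Y172.339
G1 X162.494 Y172.339
G1 X162.494 Y198.761
M5
G00 X0.000 Y0.000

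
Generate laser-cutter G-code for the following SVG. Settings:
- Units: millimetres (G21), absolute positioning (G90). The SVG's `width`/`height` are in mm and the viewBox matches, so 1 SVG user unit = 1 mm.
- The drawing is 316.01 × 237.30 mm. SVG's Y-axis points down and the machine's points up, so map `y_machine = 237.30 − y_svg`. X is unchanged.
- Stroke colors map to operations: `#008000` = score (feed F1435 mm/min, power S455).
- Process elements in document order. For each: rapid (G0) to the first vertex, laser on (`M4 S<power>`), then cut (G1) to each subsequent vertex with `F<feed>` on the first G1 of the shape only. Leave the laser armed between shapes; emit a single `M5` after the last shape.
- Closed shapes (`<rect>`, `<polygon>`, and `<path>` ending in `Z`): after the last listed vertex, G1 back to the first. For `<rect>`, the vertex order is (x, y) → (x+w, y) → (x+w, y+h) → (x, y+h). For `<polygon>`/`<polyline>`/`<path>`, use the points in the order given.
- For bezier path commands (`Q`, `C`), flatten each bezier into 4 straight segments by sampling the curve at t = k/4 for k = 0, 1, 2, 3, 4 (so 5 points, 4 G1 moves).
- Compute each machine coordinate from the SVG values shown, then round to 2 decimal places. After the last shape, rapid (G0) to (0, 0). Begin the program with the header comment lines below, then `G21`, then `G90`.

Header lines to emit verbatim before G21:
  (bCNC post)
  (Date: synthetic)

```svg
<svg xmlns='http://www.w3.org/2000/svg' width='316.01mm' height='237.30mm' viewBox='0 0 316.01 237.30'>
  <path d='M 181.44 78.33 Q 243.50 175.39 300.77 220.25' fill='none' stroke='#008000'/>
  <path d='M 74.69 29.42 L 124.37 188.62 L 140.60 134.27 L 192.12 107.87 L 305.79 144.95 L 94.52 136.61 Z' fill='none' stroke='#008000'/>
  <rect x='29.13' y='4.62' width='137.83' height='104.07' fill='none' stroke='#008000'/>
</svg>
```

(bCNC post)
(Date: synthetic)
G21
G90
G0 X181.44 Y158.97
M4 S455
G1 X212.17 Y113.70 F1435
G1 X242.30 Y74.96
G1 X271.84 Y42.74
G1 X300.77 Y17.05
G0 X74.69 Y207.88
M4 S455
G1 X124.37 Y48.68 F1435
G1 X140.60 Y103.03
G1 X192.12 Y129.43
G1 X305.79 Y92.35
G1 X94.52 Y100.69
G1 X74.69 Y207.88
G0 X29.13 Y232.68
M4 S455
G1 X166.96 Y232.68 F1435
G1 X166.96 Y128.61
G1 X29.13 Y128.61
G1 X29.13 Y232.68
M5
G0 X0.00 Y0.00

1 u = 1 mm; y_m = 237.30 − y.

[1] `<path>` quadratic bezier, #008000→score S455 F1435: (181.44,158.97) → (212.17,113.70) → (242.30,74.96) → (271.84,42.74) → (300.77,17.05)

[2] `<path>` closed polygon, #008000→score S455 F1435: (74.69,207.88) → (124.37,48.68) → (140.60,103.03) → (192.12,129.43) → (305.79,92.35) → (94.52,100.69) → (74.69,207.88) (closed)

[3] `<rect>` rectangle, #008000→score S455 F1435: (29.13,232.68) → (166.96,232.68) → (166.96,128.61) → (29.13,128.61) → (29.13,232.68) (closed)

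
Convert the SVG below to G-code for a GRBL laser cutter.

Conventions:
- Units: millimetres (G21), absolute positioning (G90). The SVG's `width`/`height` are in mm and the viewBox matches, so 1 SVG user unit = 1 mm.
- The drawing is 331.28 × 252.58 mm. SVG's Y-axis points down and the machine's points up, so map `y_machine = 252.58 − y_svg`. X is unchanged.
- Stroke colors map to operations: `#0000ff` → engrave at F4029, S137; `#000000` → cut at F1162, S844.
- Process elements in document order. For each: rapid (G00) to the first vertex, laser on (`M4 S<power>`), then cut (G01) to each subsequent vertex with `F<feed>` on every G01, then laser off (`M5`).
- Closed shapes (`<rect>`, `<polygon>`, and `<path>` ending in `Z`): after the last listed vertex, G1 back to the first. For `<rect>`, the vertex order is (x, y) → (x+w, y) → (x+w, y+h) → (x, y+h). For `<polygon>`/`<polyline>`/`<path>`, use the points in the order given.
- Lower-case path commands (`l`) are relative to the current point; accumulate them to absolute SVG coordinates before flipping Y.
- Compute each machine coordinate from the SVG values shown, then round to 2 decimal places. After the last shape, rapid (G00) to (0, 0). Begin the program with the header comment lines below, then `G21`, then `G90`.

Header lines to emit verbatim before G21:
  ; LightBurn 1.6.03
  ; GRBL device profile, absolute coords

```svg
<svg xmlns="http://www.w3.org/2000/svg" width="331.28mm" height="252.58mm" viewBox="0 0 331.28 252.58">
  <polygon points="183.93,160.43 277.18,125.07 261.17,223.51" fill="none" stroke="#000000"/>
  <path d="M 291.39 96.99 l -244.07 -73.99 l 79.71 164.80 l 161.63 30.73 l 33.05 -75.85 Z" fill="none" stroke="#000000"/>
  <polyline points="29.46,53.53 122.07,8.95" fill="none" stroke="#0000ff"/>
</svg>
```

1 u = 1 mm; y_m = 252.58 − y.

[1] `<polygon>` regular polygon, #000000→cut S844 F1162: (183.93,92.15) → (277.18,127.51) → (261.17,29.07) → (183.93,92.15) (closed)

[2] `<path>` closed polygon, #000000→cut S844 F1162: (291.39,155.59) → (47.32,229.58) → (127.03,64.78) → (288.66,34.05) → (321.71,109.90) → (291.39,155.59) (closed)

[3] `<polyline>` line segment, #0000ff→engrave S137 F4029: (29.46,199.05) → (122.07,243.63)

; LightBurn 1.6.03
; GRBL device profile, absolute coords
G21
G90
G00 X183.93 Y92.15
M4 S844
G01 X277.18 Y127.51 F1162
G01 X261.17 Y29.07 F1162
G01 X183.93 Y92.15 F1162
M5
G00 X291.39 Y155.59
M4 S844
G01 X47.32 Y229.58 F1162
G01 X127.03 Y64.78 F1162
G01 X288.66 Y34.05 F1162
G01 X321.71 Y109.90 F1162
G01 X291.39 Y155.59 F1162
M5
G00 X29.46 Y199.05
M4 S137
G01 X122.07 Y243.63 F4029
M5
G00 X0.00 Y0.00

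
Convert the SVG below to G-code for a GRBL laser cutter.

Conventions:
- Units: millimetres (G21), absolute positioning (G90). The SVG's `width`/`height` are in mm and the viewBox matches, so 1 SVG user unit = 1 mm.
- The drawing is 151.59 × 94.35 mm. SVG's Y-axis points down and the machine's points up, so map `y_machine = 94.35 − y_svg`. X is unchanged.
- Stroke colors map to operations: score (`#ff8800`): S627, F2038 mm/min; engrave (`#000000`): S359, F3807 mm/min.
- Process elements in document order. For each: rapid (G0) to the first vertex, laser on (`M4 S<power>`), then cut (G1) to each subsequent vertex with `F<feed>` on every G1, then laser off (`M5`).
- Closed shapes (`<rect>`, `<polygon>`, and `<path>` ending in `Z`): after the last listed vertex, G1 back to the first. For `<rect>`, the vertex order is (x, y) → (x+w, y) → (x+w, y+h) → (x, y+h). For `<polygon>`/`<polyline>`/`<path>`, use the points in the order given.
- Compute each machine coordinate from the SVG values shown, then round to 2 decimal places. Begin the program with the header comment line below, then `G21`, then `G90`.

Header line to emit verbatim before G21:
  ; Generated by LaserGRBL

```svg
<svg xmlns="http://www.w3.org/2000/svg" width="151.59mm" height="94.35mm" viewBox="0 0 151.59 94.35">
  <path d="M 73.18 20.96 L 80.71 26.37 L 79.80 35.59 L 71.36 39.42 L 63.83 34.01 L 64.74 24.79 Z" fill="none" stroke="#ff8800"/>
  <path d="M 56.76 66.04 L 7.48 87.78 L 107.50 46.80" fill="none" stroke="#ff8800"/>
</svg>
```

; Generated by LaserGRBL
G21
G90
G0 X73.18 Y73.39
M4 S627
G1 X80.71 Y67.98 F2038
G1 X79.80 Y58.76 F2038
G1 X71.36 Y54.93 F2038
G1 X63.83 Y60.34 F2038
G1 X64.74 Y69.56 F2038
G1 X73.18 Y73.39 F2038
M5
G0 X56.76 Y28.31
M4 S627
G1 X7.48 Y6.57 F2038
G1 X107.50 Y47.55 F2038
M5

viewBox `0 0 151.59 94.35` with mm width/height → 1 unit = 1 mm. Flip: y_m = 94.35 − y_svg.

**Shape 1** — `<path>` regular polygon, stroke `#ff8800` → score (S627, F2038). Machine vertices: (73.18,73.39) → (80.71,67.98) → (79.80,58.76) → (71.36,54.93) → (63.83,60.34) → (64.74,69.56) → (73.18,73.39). Closed: final G1 returns to the first vertex.

**Shape 2** — `<path>` open polyline, stroke `#ff8800` → score (S627, F2038). Machine vertices: (56.76,28.31) → (7.48,6.57) → (107.50,47.55). Open path.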